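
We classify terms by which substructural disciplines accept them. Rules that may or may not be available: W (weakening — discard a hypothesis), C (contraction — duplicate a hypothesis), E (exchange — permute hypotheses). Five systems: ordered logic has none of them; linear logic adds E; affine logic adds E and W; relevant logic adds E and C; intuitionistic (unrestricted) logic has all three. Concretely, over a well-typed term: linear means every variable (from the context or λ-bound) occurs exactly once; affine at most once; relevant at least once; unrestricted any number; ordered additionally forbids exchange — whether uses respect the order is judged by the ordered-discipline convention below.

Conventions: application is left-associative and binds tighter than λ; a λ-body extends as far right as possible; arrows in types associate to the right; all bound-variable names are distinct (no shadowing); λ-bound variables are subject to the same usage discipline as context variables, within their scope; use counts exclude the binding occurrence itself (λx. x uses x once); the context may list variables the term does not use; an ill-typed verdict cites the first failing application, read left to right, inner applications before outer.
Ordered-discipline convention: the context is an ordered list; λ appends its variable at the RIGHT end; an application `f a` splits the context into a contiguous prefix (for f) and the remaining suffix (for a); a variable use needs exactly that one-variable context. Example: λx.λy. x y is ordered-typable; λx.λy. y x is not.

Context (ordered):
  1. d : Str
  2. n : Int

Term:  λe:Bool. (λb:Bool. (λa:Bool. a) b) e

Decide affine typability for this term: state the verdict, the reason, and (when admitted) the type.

yes — no duplicate uses among d, n, e, b, a; term : Bool → Bool
counts: d: 0×, n: 0×, e [bound]: 1×, b [bound]: 1×, a [bound]: 1×
left-to-right use order: a, b, e
typing: ✓ — Bool → Bool
all disciplines: ordered ✗, linear ✗, affine ✓, relevant ✗, unrestricted ✓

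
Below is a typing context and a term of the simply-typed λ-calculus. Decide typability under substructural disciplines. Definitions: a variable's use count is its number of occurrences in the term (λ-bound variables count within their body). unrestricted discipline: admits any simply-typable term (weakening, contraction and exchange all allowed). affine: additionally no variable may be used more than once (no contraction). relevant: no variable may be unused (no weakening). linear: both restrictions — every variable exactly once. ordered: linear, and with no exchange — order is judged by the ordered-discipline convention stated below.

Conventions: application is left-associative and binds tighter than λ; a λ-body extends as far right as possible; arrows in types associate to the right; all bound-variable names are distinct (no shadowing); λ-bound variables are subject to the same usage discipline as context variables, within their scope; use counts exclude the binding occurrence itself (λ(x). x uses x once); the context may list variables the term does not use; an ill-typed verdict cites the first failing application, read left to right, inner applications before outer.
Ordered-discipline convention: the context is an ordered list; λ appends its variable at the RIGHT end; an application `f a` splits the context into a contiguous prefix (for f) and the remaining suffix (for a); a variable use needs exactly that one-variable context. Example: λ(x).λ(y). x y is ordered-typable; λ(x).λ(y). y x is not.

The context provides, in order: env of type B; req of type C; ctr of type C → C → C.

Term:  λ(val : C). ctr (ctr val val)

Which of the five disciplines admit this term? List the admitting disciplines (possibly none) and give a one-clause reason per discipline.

admitted by: unrestricted
usage: env: 0×; req: 0×; ctr: 2×; val (bound): 2×
left-to-right use order: ctr, ctr, val, val
typing: well-typed — term : C → C → C
ordered: ✗ — needs contraction — ctr ×2, val ×2; unused: env, req — weakening required
linear: ✗ — needs contraction — ctr ×2, val ×2; unused: env, req — weakening required
affine: ✗ — needs contraction — ctr ×2, val ×2
relevant: ✗ — unused: env, req — weakening required
unrestricted: ✓ — typability at C → C → C is all that's needed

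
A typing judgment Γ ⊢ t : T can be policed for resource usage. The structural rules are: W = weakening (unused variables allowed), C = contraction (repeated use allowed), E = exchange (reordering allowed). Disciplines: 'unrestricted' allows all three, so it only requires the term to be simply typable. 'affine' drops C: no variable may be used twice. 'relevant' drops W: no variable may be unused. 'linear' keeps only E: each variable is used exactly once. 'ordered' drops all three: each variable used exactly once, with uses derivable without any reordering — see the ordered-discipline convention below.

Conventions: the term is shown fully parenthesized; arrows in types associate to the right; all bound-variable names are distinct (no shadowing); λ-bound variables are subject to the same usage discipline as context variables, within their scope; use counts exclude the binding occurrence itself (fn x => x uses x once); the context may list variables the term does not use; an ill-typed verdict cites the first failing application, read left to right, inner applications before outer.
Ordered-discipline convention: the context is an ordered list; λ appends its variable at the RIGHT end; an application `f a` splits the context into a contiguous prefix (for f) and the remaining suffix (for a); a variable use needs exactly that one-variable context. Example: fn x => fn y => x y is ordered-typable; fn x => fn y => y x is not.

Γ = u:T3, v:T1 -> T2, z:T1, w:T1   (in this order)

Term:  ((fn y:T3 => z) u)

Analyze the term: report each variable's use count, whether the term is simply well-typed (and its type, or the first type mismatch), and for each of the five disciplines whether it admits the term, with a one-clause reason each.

counts: u: 1×; v: 0×; z: 1×; w: 0×; y [bound]: 0×
left-to-right use order: z, u
typing: well-typed — term : T1
ordered: ✗ — v, w, y never used (weakening)
linear: ✗ — v, w, y never used (weakening)
affine: ✓ — no duplicate uses among u, v, z, w, y
relevant: ✗ — v, w, y never used (weakening)
unrestricted: ✓ — well-typed at T1; no restrictions here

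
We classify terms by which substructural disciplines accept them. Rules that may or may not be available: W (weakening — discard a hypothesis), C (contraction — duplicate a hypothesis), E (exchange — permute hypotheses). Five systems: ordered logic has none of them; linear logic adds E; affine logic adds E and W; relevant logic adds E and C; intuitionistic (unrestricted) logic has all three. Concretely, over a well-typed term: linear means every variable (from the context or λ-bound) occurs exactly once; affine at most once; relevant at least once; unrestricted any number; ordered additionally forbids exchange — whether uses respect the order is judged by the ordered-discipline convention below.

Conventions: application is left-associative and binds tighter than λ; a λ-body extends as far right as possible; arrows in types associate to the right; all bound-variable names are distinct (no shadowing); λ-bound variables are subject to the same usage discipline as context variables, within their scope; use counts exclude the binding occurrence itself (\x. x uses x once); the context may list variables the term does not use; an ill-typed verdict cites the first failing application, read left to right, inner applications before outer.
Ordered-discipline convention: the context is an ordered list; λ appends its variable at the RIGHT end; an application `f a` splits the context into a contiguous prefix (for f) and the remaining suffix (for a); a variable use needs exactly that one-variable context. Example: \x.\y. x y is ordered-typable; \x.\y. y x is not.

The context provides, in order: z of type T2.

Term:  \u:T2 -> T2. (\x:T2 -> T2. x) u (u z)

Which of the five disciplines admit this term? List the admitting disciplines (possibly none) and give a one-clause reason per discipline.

admitted by: relevant, unrestricted
usage: z: 1, u [bound]: 2, x [bound]: 1
left-to-right use order: x, u, u, z
typing: well-typed — term : (T2 -> T2) -> T2
ordered: ✗ — u ×2 used more than once (contraction)
linear: ✗ — u ×2 used more than once (contraction)
affine: ✗ — u ×2 used more than once (contraction)
relevant: ✓ — z, u, x: all used, weakening unneeded
unrestricted: ✓ — simply typable at (T2 -> T2) -> T2; W, C, E all held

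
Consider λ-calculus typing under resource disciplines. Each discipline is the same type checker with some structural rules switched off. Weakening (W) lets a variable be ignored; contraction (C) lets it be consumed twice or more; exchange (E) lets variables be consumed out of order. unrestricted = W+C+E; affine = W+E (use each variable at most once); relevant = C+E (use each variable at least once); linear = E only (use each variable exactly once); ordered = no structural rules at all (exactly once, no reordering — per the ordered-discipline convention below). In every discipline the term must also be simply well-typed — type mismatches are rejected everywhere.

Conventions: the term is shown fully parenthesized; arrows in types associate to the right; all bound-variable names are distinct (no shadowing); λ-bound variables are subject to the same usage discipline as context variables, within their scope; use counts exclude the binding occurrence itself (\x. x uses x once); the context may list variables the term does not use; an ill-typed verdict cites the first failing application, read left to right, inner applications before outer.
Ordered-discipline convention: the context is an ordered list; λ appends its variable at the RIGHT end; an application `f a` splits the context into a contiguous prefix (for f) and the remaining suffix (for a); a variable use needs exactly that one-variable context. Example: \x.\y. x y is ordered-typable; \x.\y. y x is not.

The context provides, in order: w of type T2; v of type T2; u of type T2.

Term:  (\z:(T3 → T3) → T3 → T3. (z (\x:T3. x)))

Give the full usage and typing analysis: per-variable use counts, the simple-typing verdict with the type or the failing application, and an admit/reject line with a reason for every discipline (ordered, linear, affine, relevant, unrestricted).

usage: w ×0; v ×0; u ×0; z [bound] ×1; x [bound] ×1
order of uses: z, x
typing: the term checks, with type ((T3 → T3) → T3 → T3) → T3 → T3
ordered: ✗ — w, v, u left unused
linear: ✗ — w, v, u left unused
affine: ✓ — none of w, v, u, z, x used more than once
relevant: ✗ — w, v, u left unused
unrestricted: ✓ — typability at ((T3 → T3) → T3 → T3) → T3 → T3 is all that's needed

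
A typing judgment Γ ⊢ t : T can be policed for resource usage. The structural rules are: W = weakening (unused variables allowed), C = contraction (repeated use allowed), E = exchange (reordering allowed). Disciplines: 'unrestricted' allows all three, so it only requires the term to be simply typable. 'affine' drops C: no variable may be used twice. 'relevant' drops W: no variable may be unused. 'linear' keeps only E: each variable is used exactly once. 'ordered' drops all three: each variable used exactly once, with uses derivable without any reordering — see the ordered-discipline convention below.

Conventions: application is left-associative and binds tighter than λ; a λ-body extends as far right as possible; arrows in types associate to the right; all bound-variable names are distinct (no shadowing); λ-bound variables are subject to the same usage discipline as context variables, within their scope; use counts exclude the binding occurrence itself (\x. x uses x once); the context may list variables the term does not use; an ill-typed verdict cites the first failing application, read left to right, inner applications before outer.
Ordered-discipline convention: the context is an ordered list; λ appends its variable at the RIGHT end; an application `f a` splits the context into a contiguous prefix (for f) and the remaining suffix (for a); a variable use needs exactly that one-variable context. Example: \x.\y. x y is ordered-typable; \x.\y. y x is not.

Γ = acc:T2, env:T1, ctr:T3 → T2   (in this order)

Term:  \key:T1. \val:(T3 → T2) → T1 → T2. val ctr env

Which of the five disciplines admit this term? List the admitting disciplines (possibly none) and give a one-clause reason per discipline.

admitting disciplines: affine, unrestricted
counts: acc=0, env=1, ctr=1, key (λ-bound)=0, val (λ-bound)=1
use order (left to right): val, ctr, env
typing: well-typed — term : T1 → ((T3 → T2) → T1 → T2) → T2
ordered: ✗ — acc, key left unused
linear: ✗ — acc, key left unused
affine: ✓ — acc, env, ctr, key, val: no repeats, contraction unneeded
relevant: ✗ — acc, key left unused
unrestricted: ✓ — typability at T1 → ((T3 → T2) → T1 → T2) → T2 is all that's needed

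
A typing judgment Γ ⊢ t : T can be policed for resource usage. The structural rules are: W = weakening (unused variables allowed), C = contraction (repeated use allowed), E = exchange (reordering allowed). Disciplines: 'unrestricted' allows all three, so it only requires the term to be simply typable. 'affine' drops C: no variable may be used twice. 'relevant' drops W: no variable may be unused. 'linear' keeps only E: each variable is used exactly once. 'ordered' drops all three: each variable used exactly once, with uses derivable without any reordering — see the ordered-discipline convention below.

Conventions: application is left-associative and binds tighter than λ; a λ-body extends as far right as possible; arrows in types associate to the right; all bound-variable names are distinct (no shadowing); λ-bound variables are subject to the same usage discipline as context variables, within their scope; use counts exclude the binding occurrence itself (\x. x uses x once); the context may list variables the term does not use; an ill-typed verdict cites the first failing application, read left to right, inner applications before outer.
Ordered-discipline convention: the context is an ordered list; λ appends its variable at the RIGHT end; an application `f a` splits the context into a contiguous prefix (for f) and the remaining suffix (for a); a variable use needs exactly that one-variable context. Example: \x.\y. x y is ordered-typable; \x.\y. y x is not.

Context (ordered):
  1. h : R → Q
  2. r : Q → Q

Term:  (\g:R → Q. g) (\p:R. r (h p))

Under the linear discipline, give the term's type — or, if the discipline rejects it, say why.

term : R → Q
counts: h ×1; r ×1; g (λ-bound) ×1; p (λ-bound) ×1
left-to-right use order: g, r, h, p
typing: ✓ — R → Q
all disciplines: ordered ✗ | linear ✓ | affine ✓ | relevant ✓ | unrestricted ✓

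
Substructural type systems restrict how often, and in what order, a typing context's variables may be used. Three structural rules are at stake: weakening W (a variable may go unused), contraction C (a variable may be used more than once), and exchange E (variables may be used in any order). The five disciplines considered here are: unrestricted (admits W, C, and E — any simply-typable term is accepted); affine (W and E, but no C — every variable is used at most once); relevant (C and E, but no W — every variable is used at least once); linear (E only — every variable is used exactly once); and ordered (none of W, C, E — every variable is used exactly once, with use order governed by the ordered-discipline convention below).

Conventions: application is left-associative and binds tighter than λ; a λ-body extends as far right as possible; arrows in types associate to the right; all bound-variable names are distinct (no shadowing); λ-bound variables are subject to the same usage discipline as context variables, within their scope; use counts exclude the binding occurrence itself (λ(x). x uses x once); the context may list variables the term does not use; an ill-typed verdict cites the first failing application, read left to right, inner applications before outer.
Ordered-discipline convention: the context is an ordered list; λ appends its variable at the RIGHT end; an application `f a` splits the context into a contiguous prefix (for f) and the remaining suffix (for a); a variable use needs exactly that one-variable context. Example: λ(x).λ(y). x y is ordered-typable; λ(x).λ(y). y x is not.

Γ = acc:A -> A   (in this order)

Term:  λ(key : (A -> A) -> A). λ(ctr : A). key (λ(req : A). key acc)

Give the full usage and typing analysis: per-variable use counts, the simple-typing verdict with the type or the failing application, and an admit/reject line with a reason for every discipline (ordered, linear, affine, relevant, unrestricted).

use counts: acc=1, key [bound]=2, ctr [bound]=0, req [bound]=0
uses in reading order: key, key, acc
typing: ✓ — ((A -> A) -> A) -> A -> A
ordered: ✗, key ×2 used more than once (contraction); needs weakening: ctr, req unused
linear: ✗, key ×2 used more than once (contraction); needs weakening: ctr, req unused
affine: ✗, key ×2 used more than once (contraction)
relevant: ✗, needs weakening: ctr, req unused
unrestricted: ✓, well-typed at ((A -> A) -> A) -> A -> A; no restrictions here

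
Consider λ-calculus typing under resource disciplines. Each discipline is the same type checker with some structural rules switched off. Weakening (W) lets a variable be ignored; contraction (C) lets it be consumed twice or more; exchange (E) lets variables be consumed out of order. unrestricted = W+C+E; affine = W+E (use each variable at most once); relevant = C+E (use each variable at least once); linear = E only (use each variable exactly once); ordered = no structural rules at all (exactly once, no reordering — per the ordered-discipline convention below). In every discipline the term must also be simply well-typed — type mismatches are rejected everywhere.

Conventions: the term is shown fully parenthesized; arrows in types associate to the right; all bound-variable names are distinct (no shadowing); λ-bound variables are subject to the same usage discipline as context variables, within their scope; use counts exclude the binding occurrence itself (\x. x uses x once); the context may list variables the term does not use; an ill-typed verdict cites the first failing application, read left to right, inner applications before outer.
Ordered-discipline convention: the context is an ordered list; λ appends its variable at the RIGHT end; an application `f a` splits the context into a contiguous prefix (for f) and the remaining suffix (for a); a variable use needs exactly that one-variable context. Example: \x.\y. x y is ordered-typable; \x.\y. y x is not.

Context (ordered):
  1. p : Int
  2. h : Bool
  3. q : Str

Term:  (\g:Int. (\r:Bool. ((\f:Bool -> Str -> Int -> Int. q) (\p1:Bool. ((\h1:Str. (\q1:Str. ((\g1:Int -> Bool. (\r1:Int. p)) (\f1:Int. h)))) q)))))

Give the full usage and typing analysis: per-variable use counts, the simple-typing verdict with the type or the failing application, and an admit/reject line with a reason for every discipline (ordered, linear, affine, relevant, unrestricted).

counts: p ×1, h ×1, q ×2, g [bound] ×0, r [bound] ×0, f [bound] ×0, p1 [bound] ×0, h1 [bound] ×0, q1 [bound] ×0, g1 [bound] ×0, r1 [bound] ×0, f1 [bound] ×0
left-to-right use order: q, p, h, q
typing: well-typed at Int -> Bool -> Str
ordered ✗ (repeated use of q ×2; g, r, f, p1, h1, q1, g1, r1, f1 left unused)
linear ✗ (repeated use of q ×2; g, r, f, p1, h1, q1, g1, r1, f1 left unused)
affine ✗ (repeated use of q ×2)
relevant ✗ (g, r, f, p1, h1, q1, g1, r1, f1 left unused)
unrestricted ✓ (typability at Int -> Bool -> Str is all that's needed)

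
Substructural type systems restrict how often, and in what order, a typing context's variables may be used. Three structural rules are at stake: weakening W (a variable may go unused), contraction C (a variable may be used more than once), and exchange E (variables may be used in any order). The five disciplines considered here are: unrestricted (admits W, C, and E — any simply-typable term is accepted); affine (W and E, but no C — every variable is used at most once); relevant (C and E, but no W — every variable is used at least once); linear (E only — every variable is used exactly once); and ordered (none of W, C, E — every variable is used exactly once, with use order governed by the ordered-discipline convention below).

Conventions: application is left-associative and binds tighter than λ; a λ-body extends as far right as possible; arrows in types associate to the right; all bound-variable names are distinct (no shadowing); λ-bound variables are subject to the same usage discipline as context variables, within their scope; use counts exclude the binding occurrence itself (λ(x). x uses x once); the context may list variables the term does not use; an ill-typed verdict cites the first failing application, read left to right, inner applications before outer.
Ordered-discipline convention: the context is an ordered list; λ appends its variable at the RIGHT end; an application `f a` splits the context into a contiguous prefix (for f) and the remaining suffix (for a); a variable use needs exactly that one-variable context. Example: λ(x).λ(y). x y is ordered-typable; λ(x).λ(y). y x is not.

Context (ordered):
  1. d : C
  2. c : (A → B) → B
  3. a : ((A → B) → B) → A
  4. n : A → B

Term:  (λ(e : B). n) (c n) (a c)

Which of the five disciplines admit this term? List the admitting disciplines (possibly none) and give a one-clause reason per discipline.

admitted in: unrestricted
variable uses: d ×0; c ×2; a ×1; n ×2; e (bound) ×0
use order (left to right): n, c, n, a, c
typing: well-typed at B
ordered: ✗, c ×2, n ×2 used more than once (contraction); d, e never used (weakening)
linear: ✗, c ×2, n ×2 used more than once (contraction); d, e never used (weakening)
affine: ✗, c ×2, n ×2 used more than once (contraction)
relevant: ✗, d, e never used (weakening)
unrestricted: ✓, type-checks (B) and nothing is barred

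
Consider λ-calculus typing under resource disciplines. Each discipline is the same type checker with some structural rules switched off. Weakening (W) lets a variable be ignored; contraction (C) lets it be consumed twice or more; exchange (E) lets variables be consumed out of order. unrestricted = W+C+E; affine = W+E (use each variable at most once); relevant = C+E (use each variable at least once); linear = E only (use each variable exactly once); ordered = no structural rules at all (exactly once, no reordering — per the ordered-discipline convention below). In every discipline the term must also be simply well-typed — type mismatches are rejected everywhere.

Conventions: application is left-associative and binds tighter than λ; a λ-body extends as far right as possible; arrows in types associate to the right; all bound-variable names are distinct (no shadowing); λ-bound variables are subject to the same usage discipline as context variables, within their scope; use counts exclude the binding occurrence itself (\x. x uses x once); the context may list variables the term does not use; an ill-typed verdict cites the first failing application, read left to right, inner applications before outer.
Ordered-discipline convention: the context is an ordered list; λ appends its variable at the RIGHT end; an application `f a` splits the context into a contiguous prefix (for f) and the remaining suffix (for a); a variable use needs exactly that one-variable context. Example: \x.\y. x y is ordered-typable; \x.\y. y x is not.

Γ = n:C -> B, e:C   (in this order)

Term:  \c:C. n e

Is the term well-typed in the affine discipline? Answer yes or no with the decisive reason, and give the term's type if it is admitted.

yes — n, e, c: no repeats, contraction unneeded; term : C -> B
variable uses: n: 1×; e: 1×; c [bound]: 0×
order of uses: n, e
typing: well-typed at C -> B
summary: ordered ✗, linear ✗, affine ✓, relevant ✗, unrestricted ✓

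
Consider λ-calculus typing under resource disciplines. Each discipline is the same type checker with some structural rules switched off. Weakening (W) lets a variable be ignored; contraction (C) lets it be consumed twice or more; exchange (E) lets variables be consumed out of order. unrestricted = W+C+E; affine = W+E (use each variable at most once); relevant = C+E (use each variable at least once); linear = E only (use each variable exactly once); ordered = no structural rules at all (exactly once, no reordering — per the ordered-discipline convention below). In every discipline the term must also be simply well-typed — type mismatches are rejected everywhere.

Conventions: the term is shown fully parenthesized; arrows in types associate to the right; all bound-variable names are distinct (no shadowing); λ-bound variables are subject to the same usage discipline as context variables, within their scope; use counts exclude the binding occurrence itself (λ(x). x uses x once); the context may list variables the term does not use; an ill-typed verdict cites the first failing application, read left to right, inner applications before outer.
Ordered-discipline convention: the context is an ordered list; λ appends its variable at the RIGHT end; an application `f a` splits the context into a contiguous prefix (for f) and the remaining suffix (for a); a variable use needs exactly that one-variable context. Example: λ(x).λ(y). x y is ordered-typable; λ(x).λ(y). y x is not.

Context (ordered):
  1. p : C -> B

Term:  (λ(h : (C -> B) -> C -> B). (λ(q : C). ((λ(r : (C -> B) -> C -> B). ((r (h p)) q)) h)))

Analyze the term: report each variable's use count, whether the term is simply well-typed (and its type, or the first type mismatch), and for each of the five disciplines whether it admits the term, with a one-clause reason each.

counts: p ×1; h (λ-bound) ×2; q (λ-bound) ×1; r (λ-bound) ×1
left-to-right use order: r, h, p, q, h
typing: well-typed at ((C -> B) -> C -> B) -> C -> B
ordered ✗ (repeated use of h ×2)
linear ✗ (repeated use of h ×2)
affine ✗ (repeated use of h ×2)
relevant ✓ (p, h, q, r: all used, weakening unneeded)
unrestricted ✓ (well-typed at ((C -> B) -> C -> B) -> C -> B; no restrictions here)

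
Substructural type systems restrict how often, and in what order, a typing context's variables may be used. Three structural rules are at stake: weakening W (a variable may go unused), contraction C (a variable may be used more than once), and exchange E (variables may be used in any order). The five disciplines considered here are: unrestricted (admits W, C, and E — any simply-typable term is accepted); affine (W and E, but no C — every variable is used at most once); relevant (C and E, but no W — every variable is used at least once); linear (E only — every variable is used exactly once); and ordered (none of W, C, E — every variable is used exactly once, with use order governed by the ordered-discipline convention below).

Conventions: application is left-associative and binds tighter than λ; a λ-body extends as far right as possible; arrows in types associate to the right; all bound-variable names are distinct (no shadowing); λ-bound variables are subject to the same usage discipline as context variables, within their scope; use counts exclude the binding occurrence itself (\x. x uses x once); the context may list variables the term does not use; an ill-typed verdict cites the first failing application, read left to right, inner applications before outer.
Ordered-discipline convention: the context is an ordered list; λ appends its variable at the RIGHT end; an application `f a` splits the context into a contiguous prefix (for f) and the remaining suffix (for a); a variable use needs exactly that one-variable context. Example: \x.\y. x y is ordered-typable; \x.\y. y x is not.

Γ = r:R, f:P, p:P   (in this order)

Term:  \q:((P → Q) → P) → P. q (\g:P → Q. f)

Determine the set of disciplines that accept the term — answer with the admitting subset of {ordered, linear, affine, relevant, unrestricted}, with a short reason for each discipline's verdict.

admitted by: affine, unrestricted
usage: r: 0×, f: 1×, p: 0×, q [bound]: 1×, g [bound]: 0×
uses in reading order: q, f
typing: the term checks, with type (((P → Q) → P) → P) → P
ordered: ✗ — unused: r, p, g — weakening required
linear: ✗ — unused: r, p, g — weakening required
affine: ✓ — no duplicate uses among r, f, p, q, g
relevant: ✗ — unused: r, p, g — weakening required
unrestricted: ✓ — type-checks ((((P → Q) → P) → P) → P) and nothing is barred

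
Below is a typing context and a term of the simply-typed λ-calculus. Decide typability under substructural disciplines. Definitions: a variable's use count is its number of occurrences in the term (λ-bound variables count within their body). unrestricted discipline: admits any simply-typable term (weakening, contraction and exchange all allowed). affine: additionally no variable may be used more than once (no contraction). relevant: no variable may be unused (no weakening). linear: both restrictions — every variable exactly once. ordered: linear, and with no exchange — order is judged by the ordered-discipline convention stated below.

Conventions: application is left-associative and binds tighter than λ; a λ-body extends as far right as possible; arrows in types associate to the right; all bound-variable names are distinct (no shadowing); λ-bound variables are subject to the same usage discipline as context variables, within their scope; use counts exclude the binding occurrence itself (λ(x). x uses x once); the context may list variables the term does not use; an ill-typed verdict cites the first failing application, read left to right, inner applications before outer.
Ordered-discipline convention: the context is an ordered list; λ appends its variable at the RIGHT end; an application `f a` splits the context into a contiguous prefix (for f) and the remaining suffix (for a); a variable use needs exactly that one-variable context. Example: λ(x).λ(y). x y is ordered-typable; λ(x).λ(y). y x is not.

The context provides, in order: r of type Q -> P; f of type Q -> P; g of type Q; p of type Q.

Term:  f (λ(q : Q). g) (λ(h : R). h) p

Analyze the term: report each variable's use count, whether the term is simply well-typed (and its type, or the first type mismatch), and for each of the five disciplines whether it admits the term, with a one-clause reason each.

variable uses: r: 0×, f: 1×, g: 1×, p: 1×, q [bound]: 0×, h [bound]: 1×
left-to-right use order: f, g, h, p
typing: ill-typed: an application expects Q but receives Q -> Q
ordered: ✗, the type mismatch rejects it
linear: ✗, not simply typable
affine: ✗, fails simple typing
relevant: ✗, a type mismatch blocks all five
unrestricted: ✗, the type mismatch rejects it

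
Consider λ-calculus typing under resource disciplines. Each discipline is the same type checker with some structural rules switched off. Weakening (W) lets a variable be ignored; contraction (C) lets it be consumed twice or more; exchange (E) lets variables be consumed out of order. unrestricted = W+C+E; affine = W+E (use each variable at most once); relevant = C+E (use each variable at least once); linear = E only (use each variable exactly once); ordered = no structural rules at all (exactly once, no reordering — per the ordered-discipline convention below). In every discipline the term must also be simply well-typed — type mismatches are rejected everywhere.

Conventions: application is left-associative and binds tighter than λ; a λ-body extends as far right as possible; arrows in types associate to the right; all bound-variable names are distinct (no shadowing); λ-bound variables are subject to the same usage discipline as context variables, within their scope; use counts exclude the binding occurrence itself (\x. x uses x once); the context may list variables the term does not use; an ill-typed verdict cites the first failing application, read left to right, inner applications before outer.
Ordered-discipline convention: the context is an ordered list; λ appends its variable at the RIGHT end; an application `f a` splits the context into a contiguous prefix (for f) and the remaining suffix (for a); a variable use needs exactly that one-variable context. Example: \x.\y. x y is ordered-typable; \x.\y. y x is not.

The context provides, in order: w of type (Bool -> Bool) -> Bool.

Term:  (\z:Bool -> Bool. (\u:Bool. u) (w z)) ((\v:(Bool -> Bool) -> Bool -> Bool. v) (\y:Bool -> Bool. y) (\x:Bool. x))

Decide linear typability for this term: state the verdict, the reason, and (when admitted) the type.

yes — exactly-once usage across w, z, u, v, y, x; term : Bool
variable uses: w: 1×, z (bound): 1×, u (bound): 1×, v (bound): 1×, y (bound): 1×, x (bound): 1×
use order (left to right): u, w, z, v, y, x
typing: the term checks, with type Bool
all disciplines: ordered ✓; linear ✓; affine ✓; relevant ✓; unrestricted ✓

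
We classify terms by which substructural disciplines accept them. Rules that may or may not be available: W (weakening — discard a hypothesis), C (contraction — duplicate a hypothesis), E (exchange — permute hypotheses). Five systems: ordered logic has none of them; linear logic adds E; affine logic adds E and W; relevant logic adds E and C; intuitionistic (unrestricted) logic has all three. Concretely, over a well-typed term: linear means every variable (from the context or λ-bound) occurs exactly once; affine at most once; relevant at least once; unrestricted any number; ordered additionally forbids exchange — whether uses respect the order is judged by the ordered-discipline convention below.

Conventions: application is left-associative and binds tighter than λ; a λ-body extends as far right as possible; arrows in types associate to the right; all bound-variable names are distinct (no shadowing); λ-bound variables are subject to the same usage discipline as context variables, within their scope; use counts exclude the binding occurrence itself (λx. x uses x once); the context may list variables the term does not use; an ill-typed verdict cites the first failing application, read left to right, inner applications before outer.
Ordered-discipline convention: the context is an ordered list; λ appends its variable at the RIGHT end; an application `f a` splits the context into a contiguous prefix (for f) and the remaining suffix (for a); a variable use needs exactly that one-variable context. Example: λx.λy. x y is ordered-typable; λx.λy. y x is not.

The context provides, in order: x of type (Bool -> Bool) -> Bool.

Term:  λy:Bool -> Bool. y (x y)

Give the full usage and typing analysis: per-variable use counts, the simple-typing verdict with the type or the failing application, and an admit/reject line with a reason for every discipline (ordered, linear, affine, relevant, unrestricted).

variable uses: x ×1, y (bound) ×2
order of uses: y, x, y
typing: well-typed — term : (Bool -> Bool) -> Bool
ordered ✗ (repeated use of y ×2)
linear ✗ (repeated use of y ×2)
affine ✗ (repeated use of y ×2)
relevant ✓ (x, y: all used, weakening unneeded)
unrestricted ✓ (type-checks ((Bool -> Bool) -> Bool) and nothing is barred)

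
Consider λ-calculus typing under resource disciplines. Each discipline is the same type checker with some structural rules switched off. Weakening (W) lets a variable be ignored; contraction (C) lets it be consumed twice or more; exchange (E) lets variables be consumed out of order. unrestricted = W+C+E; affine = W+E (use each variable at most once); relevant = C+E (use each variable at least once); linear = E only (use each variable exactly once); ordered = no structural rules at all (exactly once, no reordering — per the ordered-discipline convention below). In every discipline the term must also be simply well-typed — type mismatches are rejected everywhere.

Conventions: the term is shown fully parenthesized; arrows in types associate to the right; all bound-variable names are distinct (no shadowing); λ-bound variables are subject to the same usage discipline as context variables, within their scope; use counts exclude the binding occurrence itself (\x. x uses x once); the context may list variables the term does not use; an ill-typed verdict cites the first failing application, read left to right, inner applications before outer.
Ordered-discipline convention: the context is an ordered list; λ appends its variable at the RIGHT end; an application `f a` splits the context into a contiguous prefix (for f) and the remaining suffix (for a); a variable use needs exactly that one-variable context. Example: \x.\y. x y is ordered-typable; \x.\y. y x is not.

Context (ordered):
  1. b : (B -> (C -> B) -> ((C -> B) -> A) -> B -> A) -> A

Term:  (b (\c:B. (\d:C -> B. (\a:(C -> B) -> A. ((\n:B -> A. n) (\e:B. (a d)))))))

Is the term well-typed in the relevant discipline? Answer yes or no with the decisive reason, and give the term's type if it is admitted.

no — c, e never used (weakening)
counts: b=1; c [bound]=0; d [bound]=1; a [bound]=1; n [bound]=1; e [bound]=0
uses in reading order: b, n, a, d
typing: ✓ — A
across the five disciplines: ordered ✗ · linear ✗ · affine ✓ · relevant ✗ · unrestricted ✓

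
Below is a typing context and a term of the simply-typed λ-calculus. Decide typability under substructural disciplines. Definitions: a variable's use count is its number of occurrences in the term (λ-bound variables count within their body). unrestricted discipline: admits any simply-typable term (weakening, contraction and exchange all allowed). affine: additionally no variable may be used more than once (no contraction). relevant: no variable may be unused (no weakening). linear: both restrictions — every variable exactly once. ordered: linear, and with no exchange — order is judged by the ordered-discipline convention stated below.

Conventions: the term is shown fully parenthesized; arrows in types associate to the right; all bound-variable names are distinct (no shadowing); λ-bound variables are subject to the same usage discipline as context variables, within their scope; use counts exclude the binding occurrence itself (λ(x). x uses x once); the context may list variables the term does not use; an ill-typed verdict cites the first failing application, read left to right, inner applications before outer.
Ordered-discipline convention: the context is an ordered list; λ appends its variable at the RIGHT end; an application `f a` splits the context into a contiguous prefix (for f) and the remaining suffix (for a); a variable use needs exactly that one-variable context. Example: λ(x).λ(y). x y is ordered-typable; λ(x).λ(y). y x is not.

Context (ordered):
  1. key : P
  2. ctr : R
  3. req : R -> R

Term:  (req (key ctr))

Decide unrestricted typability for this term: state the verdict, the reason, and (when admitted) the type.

no — not simply typable
counts: key=1; ctr=1; req=1
left-to-right use order: req, key, ctr
typing: ill-typed: can't apply a value of type P
all disciplines: ordered ✗ · linear ✗ · affine ✗ · relevant ✗ · unrestricted ✗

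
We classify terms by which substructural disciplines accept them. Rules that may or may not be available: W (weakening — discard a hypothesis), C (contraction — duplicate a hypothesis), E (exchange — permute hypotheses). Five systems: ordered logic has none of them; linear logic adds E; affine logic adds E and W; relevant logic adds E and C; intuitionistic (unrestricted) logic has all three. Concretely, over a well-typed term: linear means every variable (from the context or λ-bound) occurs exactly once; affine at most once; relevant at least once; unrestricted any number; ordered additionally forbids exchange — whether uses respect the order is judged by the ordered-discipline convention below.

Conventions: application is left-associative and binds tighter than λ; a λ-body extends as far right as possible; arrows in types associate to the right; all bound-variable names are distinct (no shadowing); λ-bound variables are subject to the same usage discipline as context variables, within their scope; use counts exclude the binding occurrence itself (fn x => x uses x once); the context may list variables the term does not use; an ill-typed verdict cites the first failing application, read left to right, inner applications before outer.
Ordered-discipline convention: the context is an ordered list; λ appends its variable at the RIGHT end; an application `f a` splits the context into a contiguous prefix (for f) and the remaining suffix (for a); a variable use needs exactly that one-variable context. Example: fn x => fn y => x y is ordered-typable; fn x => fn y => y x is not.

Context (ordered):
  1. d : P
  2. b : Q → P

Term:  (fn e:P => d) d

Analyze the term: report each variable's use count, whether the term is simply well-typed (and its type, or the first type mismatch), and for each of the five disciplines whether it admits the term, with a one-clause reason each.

use counts: d ×2; b ×0; e (bound) ×0
order of uses: d, d
typing: well-typed at P
ordered ✗ (repeated use of d ×2; unused: b, e — weakening required)
linear ✗ (repeated use of d ×2; unused: b, e — weakening required)
affine ✗ (repeated use of d ×2)
relevant ✗ (unused: b, e — weakening required)
unrestricted ✓ (well-typed at P; no restrictions here)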